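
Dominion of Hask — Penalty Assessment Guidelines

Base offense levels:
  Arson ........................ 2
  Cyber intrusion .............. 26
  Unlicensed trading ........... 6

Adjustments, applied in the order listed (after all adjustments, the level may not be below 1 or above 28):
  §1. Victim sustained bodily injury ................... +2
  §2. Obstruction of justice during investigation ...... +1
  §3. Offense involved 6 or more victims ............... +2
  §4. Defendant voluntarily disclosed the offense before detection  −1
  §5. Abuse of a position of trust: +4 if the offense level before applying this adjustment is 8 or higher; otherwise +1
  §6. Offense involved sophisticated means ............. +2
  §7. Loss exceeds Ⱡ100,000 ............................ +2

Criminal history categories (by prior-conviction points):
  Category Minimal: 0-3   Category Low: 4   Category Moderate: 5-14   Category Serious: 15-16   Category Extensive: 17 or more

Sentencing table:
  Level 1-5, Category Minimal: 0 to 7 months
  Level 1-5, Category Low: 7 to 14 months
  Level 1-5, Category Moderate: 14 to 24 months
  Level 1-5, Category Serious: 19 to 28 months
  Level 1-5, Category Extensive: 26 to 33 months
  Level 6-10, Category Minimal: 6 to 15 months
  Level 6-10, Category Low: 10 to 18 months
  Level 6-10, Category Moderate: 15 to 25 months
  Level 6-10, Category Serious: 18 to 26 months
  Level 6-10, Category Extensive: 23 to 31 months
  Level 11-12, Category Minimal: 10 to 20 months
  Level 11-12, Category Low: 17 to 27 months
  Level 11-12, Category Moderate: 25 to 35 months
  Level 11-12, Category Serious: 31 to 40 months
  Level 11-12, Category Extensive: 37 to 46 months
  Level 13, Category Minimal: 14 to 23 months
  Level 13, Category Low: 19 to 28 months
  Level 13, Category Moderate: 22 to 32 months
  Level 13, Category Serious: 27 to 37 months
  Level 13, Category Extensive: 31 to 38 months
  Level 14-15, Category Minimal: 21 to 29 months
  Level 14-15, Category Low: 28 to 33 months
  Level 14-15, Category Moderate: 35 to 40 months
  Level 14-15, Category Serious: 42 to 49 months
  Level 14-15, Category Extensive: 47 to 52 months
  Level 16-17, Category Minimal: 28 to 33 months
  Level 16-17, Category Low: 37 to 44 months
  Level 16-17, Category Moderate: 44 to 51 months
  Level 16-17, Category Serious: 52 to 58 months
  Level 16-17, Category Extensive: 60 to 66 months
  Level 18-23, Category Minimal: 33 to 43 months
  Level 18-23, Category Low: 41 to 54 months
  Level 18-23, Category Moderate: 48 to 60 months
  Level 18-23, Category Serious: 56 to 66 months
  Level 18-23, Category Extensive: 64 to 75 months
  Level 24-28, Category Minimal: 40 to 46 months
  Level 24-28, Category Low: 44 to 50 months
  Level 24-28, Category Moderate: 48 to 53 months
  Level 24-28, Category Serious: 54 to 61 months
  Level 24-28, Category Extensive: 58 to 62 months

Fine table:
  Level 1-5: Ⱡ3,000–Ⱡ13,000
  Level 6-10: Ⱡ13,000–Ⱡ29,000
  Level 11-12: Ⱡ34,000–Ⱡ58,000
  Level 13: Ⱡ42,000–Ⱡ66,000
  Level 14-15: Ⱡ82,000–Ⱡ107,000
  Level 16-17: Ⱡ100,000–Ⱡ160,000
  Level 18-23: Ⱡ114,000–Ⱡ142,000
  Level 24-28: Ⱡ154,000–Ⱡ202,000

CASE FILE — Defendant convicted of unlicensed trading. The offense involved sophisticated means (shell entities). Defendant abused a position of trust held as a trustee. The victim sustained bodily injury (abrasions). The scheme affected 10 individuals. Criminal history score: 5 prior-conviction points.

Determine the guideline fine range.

Base offense level for unlicensed trading: 6.
§1 applies: 6 + 2 = 8.
§2 does not apply.
§3 applies: 8 + 2 = 10.
§4 does not apply.
§5 applies (level before this adjustment is 10 ≥ 8, so +4): 10 + 4 = 14.
§6 applies: 14 + 2 = 16.
Final offense level: 16.
Level 16 falls in the 16-17 band.
Fine table: Level 16-17 → Ⱡ100,000–Ⱡ160,000.

Ⱡ100,000–Ⱡ160,000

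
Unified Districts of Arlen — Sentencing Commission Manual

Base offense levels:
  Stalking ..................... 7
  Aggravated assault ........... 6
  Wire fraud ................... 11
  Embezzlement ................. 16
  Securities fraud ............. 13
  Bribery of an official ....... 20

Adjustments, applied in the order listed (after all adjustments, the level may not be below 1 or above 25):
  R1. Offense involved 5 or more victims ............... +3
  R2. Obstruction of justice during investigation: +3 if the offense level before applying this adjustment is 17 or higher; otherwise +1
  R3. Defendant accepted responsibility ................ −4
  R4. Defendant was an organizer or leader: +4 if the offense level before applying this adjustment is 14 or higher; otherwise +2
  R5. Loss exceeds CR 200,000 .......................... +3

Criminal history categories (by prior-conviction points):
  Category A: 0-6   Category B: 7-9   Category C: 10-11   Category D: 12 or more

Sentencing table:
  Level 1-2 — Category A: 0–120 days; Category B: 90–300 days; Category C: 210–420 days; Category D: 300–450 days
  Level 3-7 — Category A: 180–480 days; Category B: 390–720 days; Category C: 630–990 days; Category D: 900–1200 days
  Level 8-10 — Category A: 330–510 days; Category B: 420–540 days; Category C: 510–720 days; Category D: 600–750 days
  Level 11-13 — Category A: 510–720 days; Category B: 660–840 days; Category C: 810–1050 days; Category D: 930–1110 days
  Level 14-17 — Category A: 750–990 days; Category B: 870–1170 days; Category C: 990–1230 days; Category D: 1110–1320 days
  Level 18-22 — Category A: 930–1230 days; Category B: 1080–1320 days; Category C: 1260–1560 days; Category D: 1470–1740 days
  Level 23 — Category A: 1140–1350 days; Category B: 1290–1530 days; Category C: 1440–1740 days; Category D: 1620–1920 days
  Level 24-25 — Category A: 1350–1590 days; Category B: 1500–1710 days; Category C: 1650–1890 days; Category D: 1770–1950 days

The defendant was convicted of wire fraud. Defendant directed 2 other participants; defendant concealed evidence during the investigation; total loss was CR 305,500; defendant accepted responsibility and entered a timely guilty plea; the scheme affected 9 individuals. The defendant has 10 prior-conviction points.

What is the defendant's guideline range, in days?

990-1230 days

Base offense level for wire fraud: 11.
R1 applies: 11 + 3 = 14.
R2 applies (level before this adjustment is 14 < 17, so +1): 14 + 1 = 15.
R3 applies: 15 − 4 = 11.
R4 applies (level before this adjustment is 11 < 14, so +2): 11 + 2 = 13.
R5 applies: 13 + 3 = 16.
Final offense level: 16.
Criminal history: 10 prior points → Category C (10-11).
Level 16 falls in the 14-17 band.
Grid: Level 14-17 × Category C = 990-1230 days.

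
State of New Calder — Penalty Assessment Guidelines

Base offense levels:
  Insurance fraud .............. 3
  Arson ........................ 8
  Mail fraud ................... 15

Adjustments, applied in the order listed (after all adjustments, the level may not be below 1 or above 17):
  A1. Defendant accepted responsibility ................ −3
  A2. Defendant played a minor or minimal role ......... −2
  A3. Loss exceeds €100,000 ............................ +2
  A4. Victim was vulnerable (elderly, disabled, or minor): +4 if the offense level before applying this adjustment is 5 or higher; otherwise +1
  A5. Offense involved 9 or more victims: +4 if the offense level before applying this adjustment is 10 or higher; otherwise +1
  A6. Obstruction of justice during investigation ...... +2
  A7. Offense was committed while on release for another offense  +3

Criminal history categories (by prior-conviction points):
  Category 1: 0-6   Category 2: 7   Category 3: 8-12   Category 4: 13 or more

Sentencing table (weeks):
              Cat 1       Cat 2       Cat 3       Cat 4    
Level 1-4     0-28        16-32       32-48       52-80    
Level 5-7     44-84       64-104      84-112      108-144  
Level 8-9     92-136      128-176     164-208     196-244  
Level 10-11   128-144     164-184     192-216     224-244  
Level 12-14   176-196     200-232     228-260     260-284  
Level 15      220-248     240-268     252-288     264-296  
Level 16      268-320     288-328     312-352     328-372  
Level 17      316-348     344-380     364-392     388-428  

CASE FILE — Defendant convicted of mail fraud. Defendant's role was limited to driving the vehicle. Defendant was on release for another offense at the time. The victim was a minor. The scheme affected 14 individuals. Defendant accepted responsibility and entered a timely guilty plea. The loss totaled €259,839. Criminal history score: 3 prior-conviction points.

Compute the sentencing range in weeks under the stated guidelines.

316-348 weeks

Base offense level for mail fraud: 15.
A1 applies: 15 − 3 = 12.
A2 applies: 12 − 2 = 10.
A3 applies: 10 + 2 = 12.
A4 applies (level before this adjustment is 12 ≥ 5, so +4): 12 + 4 = 16.
A5 applies (level before this adjustment is 16 ≥ 10, so +4): 16 + 4 = 20.
A6 does not apply.
A7 applies: 20 + 3 = 23.
Level 23 exceeds the maximum of 17; capped at 17.
Final offense level: 17.
Criminal history: 3 prior points → Category 1 (0-6).
Level 17 falls in the 17 band.
Grid: Level 17 × Category 1 = 316-348 weeks.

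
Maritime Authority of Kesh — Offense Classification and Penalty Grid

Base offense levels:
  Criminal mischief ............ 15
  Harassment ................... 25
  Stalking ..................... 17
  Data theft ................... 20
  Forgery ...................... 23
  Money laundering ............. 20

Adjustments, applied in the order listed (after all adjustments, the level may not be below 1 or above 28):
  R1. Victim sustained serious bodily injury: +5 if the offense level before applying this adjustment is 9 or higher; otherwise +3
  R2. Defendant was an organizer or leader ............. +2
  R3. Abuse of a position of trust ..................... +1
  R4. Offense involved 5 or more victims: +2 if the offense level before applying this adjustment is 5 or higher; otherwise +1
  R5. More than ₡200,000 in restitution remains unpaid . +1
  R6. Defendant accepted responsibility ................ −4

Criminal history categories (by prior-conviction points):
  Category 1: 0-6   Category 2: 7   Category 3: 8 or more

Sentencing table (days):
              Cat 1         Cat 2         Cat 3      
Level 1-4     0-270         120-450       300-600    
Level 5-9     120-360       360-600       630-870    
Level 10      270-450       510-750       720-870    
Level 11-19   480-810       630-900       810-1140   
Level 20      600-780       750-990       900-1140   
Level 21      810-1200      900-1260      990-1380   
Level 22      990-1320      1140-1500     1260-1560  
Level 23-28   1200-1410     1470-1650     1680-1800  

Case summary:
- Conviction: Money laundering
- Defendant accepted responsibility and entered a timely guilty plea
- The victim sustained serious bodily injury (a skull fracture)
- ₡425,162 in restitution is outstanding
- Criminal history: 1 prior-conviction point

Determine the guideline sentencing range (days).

Base offense level for money laundering: 20.
R1 applies (level before this adjustment is 20 ≥ 9, so +5): 20 + 5 = 25.
R2 does not apply.
R5 applies: 25 + 1 = 26.
R6 applies: 26 − 4 = 22.
Final offense level: 22.
Criminal history: 1 prior point → Category 1 (0-6).
Level 22 falls in the 22 band.
Grid: Level 22 × Category 1 = 990-1320 days.

990-1320 days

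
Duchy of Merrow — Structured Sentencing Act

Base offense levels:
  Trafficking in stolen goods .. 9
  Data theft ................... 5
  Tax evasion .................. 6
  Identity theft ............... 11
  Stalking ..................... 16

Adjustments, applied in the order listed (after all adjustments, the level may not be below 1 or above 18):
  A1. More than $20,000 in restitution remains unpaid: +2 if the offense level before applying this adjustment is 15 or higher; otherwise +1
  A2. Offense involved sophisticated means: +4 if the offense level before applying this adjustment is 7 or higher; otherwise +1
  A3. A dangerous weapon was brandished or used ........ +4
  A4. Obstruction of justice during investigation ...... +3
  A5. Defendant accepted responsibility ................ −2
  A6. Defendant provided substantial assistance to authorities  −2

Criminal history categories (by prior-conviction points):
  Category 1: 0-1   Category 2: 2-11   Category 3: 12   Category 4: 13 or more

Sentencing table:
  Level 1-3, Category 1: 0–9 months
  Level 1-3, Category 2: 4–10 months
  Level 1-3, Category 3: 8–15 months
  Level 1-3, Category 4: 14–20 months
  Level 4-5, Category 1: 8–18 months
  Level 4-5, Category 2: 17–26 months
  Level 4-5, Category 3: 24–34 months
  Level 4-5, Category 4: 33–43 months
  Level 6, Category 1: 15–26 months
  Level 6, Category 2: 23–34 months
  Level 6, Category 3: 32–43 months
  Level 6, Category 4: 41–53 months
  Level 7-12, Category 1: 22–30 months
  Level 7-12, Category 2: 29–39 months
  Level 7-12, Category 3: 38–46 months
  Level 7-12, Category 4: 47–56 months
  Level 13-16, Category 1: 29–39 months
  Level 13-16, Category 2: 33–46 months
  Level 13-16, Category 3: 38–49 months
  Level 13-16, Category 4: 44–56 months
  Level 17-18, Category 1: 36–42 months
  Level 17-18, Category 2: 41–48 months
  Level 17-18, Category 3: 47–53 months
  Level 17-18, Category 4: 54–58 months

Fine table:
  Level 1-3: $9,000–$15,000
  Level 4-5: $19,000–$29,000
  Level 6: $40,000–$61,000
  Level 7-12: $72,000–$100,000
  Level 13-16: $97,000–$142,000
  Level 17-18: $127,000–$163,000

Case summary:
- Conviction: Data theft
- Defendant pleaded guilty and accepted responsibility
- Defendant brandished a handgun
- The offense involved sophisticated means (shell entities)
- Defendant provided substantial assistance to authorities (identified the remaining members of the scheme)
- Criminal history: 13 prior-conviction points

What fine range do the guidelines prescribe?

Base offense level for data theft: 5.
A1 does not apply.
A2 applies (level before this adjustment is 5 < 7, so +1): 5 + 1 = 6.
A3 applies: 6 + 4 = 10.
A4 does not apply.
A5 applies: 10 − 2 = 8.
A6 applies: 8 − 2 = 6.
Final offense level: 6.
Level 6 falls in the 6 band.
Fine table: Level 6 → $40,000–$61,000.

$40,000–$61,000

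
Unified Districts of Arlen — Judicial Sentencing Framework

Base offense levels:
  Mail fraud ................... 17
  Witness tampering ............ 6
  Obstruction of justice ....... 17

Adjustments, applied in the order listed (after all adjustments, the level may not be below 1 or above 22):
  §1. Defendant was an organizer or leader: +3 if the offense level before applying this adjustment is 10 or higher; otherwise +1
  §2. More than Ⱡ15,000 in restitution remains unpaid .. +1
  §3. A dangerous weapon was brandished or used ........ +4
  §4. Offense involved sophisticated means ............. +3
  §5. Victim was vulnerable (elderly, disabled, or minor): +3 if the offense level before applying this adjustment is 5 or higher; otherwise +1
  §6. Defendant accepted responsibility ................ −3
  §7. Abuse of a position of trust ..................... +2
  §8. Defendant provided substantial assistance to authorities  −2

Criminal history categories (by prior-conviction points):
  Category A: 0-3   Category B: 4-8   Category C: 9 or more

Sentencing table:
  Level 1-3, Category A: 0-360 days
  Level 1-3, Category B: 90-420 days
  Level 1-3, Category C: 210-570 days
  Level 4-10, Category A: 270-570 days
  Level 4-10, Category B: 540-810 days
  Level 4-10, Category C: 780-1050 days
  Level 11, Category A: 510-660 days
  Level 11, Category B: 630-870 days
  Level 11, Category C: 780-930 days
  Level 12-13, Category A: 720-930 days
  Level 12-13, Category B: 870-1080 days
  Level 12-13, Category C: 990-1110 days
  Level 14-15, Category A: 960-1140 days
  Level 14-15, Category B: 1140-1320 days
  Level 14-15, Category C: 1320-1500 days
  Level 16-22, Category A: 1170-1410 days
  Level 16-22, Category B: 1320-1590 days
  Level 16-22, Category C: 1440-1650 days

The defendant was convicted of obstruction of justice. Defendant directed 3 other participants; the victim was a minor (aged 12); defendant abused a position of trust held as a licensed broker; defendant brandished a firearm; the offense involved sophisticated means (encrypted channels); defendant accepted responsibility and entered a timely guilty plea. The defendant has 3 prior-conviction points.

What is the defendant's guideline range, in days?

Base offense level for obstruction of justice: 17.
§1 applies (level before this adjustment is 17 ≥ 10, so +3): 17 + 3 = 20.
§2 does not apply.
§3 applies: 20 + 4 = 24.
§4 applies: 24 + 3 = 27.
§5 applies (level before this adjustment is 27 ≥ 5, so +3): 27 + 3 = 30.
§6 applies: 30 − 3 = 27.
§7 applies: 27 + 2 = 29.
§8 does not apply.
Level 29 exceeds the maximum of 22; capped at 22.
Final offense level: 22.
Criminal history: 3 prior points → Category A (0-3).
Level 22 falls in the 16-22 band.
Grid: Level 16-22 × Category A = 1170-1410 days.

1170-1410 days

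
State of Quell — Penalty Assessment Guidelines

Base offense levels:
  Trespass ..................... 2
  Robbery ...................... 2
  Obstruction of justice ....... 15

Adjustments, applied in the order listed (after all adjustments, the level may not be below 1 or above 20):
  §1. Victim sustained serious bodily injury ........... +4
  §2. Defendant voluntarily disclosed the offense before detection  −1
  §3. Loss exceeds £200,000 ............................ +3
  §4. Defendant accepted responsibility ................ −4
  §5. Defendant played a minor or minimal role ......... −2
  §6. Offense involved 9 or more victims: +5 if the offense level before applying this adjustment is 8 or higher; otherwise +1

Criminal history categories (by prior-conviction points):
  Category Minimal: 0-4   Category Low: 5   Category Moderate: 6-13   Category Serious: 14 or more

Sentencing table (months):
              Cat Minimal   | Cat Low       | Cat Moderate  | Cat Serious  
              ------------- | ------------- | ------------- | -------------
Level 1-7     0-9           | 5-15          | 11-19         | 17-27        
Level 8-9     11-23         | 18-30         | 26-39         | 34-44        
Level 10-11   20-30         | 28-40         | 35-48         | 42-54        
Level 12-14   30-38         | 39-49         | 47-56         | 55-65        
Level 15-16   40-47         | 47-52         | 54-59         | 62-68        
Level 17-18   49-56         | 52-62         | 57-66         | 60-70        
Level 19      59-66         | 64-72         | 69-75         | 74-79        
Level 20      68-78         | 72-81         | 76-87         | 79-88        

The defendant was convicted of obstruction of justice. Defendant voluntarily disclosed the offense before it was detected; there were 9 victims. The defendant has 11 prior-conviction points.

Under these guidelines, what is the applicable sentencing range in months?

69-75 months

Base offense level for obstruction of justice: 15.
§2 applies: 15 − 1 = 14.
§5 does not apply.
§6 applies (level before this adjustment is 14 ≥ 8, so +5): 14 + 5 = 19.
Final offense level: 19.
Criminal history: 11 prior points → Category Moderate (6-13).
Level 19 falls in the 19 band.
Grid: Level 19 × Category Moderate = 69-75 months.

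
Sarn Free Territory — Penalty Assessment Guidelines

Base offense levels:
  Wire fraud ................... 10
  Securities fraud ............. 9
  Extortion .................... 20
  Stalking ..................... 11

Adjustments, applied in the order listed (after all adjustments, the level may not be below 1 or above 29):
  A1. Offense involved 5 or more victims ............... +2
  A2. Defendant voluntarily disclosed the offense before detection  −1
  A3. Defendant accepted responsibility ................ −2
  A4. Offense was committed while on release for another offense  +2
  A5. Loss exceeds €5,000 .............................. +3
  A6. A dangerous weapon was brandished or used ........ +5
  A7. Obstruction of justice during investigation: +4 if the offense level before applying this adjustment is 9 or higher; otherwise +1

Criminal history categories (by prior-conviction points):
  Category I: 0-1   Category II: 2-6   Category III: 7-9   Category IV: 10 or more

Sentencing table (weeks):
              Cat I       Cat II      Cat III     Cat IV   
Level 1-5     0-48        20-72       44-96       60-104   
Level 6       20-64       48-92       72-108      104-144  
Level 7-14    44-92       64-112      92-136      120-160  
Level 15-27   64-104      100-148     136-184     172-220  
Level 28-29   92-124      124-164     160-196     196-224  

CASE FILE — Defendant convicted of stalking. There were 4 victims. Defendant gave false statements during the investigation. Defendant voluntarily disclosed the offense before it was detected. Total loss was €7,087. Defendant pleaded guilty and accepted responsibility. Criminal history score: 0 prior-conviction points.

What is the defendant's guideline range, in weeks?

Base offense level for stalking: 11.
A1 does not apply.
A2 applies: 11 − 1 = 10.
A3 applies: 10 − 2 = 8.
A5 applies: 8 + 3 = 11.
A6 does not apply.
A7 applies (level before this adjustment is 11 ≥ 9, so +4): 11 + 4 = 15.
Final offense level: 15.
Criminal history: 0 prior points → Category I (0-1).
Level 15 falls in the 15-27 band.
Grid: Level 15-27 × Category I = 64-104 weeks.

64-104 weeks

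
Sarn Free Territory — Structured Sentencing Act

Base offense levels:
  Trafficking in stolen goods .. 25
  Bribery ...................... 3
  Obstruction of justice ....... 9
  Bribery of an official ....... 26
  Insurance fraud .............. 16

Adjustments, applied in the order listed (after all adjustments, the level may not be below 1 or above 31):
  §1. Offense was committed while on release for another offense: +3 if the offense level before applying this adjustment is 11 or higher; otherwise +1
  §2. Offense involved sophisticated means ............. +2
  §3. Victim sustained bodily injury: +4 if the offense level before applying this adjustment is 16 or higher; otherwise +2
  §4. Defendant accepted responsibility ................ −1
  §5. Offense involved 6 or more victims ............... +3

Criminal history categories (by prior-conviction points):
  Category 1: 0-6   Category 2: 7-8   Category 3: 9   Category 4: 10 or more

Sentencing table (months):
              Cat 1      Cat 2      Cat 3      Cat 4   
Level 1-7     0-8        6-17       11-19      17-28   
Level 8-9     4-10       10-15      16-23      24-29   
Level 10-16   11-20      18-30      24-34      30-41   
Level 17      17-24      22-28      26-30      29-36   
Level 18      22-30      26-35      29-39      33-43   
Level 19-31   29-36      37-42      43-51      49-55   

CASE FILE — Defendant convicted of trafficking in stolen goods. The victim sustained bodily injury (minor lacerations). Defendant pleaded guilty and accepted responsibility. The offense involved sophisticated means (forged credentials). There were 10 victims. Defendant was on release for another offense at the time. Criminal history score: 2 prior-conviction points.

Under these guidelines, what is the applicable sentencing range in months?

Base offense level for trafficking in stolen goods: 25.
§1 applies (level before this adjustment is 25 ≥ 11, so +3): 25 + 3 = 28.
§2 applies: 28 + 2 = 30.
§3 applies (level before this adjustment is 30 ≥ 16, so +4): 30 + 4 = 34.
§4 applies: 34 − 1 = 33.
§5 applies: 33 + 3 = 36.
Level 36 exceeds the maximum of 31; capped at 31.
Final offense level: 31.
Criminal history: 2 prior points → Category 1 (0-6).
Level 31 falls in the 19-31 band.
Grid: Level 19-31 × Category 1 = 29-36 months.

29-36 months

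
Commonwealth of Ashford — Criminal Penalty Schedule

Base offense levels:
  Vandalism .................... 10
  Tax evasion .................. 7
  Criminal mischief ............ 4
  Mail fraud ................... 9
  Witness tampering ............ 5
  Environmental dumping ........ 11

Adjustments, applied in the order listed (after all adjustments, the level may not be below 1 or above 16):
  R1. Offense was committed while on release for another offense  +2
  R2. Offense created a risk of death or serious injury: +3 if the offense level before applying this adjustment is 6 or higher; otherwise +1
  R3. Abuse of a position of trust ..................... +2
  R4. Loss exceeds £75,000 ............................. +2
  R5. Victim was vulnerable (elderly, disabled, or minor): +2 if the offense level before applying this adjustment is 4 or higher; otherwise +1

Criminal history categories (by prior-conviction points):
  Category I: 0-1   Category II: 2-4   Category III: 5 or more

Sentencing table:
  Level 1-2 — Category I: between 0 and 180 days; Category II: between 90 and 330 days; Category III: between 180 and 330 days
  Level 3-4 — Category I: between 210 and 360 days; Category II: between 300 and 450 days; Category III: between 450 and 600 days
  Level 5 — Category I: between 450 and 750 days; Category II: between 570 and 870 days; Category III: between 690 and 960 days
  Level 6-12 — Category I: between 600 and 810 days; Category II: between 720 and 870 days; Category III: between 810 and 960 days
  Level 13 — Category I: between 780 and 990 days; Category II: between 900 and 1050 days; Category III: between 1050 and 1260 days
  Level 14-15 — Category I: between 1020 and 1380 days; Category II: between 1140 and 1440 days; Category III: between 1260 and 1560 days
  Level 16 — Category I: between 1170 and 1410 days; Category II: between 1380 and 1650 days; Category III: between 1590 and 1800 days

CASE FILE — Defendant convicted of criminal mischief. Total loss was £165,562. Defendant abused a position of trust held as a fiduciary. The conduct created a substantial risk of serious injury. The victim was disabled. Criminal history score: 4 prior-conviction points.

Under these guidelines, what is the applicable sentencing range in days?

Base offense level for criminal mischief: 4.
R2 applies (level before this adjustment is 4 < 6, so +1): 4 + 1 = 5.
R3 applies: 5 + 2 = 7.
R4 applies: 7 + 2 = 9.
R5 applies (level before this adjustment is 9 ≥ 4, so +2): 9 + 2 = 11.
Final offense level: 11.
Criminal history: 4 prior points → Category II (2-4).
Level 11 falls in the 6-12 band.
Grid: Level 6-12 × Category II = 720-870 days.

720-870 days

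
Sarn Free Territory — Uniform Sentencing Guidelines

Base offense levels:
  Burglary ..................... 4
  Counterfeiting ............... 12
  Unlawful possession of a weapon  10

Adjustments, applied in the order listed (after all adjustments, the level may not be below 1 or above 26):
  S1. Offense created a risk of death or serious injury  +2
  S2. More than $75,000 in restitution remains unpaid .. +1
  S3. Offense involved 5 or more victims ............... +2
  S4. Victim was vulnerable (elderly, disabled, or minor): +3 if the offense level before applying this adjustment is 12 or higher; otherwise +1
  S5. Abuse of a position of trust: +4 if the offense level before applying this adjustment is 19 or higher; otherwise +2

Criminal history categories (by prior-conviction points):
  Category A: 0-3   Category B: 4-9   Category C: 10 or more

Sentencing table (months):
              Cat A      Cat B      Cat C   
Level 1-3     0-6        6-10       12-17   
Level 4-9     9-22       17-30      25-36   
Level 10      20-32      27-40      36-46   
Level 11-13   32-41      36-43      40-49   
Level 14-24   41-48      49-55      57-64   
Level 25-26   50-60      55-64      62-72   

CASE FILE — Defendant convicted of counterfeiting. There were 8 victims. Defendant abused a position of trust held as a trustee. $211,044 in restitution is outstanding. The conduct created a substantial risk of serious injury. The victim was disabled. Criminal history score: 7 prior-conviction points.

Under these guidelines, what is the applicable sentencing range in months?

49-55 months

Base offense level for counterfeiting: 12.
S1 applies: 12 + 2 = 14.
S2 applies: 14 + 1 = 15.
S3 applies: 15 + 2 = 17.
S4 applies (level before this adjustment is 17 ≥ 12, so +3): 17 + 3 = 20.
S5 applies (level before this adjustment is 20 ≥ 19, so +4): 20 + 4 = 24.
Final offense level: 24.
Criminal history: 7 prior points → Category B (4-9).
Level 24 falls in the 14-24 band.
Grid: Level 14-24 × Category B = 49-55 months.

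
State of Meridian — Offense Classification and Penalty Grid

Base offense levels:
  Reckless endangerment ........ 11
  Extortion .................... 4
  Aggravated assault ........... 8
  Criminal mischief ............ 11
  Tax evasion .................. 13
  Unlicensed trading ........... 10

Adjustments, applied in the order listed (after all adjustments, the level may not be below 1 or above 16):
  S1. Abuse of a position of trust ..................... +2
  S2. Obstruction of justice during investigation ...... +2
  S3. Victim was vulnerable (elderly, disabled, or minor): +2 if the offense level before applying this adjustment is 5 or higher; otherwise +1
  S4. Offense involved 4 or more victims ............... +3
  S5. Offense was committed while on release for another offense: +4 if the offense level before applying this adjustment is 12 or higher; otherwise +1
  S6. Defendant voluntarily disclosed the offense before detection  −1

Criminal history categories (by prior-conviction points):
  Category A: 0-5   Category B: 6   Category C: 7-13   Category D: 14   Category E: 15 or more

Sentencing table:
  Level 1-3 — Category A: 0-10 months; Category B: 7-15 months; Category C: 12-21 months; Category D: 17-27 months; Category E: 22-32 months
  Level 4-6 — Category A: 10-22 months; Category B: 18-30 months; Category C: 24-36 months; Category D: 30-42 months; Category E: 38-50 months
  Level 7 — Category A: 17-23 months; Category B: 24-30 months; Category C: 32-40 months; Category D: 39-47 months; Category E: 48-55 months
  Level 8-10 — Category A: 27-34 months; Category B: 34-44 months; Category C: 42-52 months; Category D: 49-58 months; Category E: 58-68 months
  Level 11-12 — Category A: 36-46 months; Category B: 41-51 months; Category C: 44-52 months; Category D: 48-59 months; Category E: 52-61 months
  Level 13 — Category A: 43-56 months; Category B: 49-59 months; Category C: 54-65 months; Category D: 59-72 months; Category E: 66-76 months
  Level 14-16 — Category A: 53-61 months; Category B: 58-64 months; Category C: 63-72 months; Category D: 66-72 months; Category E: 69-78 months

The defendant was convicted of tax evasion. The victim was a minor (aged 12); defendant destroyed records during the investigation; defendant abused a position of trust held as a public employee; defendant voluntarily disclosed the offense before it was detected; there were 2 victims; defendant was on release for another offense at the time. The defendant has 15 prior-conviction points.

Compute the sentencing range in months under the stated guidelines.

69-78 months

Base offense level for tax evasion: 13.
S1 applies: 13 + 2 = 15.
S2 applies: 15 + 2 = 17.
S3 applies (level before this adjustment is 17 ≥ 5, so +2): 17 + 2 = 19.
S4 does not apply.
S5 applies (level before this adjustment is 19 ≥ 12, so +4): 19 + 4 = 23.
S6 applies: 23 − 1 = 22.
Level 22 exceeds the maximum of 16; capped at 16.
Final offense level: 16.
Criminal history: 15 prior points → Category E (15+).
Level 16 falls in the 14-16 band.
Grid: Level 14-16 × Category E = 69-78 months.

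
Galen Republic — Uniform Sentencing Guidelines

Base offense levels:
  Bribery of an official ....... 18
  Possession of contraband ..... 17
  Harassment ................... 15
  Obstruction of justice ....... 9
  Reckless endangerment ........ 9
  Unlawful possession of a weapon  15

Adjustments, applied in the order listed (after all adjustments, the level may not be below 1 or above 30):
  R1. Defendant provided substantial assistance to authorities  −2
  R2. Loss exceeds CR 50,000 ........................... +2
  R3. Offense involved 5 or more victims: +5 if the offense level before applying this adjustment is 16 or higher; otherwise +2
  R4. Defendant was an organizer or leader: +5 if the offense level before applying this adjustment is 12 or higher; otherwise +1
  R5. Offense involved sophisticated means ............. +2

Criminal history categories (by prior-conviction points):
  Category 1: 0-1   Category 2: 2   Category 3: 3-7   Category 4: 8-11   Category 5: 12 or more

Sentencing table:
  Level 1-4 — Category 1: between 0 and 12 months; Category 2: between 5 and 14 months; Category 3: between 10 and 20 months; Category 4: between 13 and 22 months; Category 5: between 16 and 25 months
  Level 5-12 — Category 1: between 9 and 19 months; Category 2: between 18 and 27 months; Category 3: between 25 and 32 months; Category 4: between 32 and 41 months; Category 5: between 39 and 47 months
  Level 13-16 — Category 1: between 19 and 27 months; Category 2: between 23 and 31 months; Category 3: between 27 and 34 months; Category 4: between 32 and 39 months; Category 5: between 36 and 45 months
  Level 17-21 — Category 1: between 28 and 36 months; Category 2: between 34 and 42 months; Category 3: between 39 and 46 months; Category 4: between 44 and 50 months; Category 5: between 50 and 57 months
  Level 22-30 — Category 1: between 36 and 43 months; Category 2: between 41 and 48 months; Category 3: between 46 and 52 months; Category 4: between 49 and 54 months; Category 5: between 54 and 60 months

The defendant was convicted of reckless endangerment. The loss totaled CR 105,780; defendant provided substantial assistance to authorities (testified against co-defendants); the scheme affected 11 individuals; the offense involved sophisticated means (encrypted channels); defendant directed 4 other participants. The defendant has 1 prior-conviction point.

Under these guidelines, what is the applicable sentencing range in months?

19-27 months

Base offense level for reckless endangerment: 9.
R1 applies: 9 − 2 = 7.
R2 applies: 7 + 2 = 9.
R3 applies (level before this adjustment is 9 < 16, so +2): 9 + 2 = 11.
R4 applies (level before this adjustment is 11 < 12, so +1): 11 + 1 = 12.
R5 applies: 12 + 2 = 14.
Final offense level: 14.
Criminal history: 1 prior point → Category 1 (0-1).
Level 14 falls in the 13-16 band.
Grid: Level 13-16 × Category 1 = 19-27 months.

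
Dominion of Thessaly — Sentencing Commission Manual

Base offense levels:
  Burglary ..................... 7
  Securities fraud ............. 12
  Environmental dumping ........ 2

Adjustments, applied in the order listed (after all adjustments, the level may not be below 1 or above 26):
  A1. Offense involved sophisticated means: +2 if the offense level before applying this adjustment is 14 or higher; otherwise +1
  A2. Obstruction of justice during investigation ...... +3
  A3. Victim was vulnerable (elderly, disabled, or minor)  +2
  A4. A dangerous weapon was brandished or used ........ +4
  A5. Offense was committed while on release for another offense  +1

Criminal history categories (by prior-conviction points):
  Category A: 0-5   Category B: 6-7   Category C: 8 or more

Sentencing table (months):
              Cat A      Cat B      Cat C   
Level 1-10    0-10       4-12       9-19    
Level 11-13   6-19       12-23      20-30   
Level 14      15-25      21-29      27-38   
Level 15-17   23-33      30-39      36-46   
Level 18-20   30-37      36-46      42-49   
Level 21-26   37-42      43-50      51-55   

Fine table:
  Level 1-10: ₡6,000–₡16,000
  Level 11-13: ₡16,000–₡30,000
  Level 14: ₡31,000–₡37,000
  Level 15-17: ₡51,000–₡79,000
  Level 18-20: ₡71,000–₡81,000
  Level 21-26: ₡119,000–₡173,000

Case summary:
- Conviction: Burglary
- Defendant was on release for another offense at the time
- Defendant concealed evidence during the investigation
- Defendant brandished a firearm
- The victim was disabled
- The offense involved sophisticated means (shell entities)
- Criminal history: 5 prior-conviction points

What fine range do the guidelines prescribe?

Base offense level for burglary: 7.
A1 applies (level before this adjustment is 7 < 14, so +1): 7 + 1 = 8.
A2 applies: 8 + 3 = 11.
A3 applies: 11 + 2 = 13.
A4 applies: 13 + 4 = 17.
A5 applies: 17 + 1 = 18.
Final offense level: 18.
Level 18 falls in the 18-20 band.
Fine table: Level 18-20 → ₡71,000–₡81,000.

₡71,000–₡81,000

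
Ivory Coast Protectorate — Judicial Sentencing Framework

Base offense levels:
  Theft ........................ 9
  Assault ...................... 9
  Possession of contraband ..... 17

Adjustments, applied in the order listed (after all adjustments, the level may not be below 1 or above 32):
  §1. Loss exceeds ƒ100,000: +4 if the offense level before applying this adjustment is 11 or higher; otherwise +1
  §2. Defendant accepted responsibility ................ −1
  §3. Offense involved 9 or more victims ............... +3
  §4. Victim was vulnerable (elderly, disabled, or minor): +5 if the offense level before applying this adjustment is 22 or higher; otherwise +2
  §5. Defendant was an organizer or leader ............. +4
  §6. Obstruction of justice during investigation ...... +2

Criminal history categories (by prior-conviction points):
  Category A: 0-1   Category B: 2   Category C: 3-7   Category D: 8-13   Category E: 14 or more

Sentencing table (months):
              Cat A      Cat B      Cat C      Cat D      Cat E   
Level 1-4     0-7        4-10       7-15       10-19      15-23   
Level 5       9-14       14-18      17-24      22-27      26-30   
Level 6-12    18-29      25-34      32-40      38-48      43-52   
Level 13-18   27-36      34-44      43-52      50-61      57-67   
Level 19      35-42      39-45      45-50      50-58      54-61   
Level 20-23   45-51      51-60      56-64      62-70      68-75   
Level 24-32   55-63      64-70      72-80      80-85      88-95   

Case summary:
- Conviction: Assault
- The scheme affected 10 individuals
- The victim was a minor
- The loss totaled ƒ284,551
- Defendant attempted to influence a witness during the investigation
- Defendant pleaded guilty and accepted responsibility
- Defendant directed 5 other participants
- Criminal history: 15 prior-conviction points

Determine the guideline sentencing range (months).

Base offense level for assault: 9.
§1 applies (level before this adjustment is 9 < 11, so +1): 9 + 1 = 10.
§2 applies: 10 − 1 = 9.
§3 applies: 9 + 3 = 12.
§4 applies (level before this adjustment is 12 < 22, so +2): 12 + 2 = 14.
§5 applies: 14 + 4 = 18.
§6 applies: 18 + 2 = 20.
Final offense level: 20.
Criminal history: 15 prior points → Category E (14+).
Level 20 falls in the 20-23 band.
Grid: Level 20-23 × Category E = 68-75 months.

68-75 months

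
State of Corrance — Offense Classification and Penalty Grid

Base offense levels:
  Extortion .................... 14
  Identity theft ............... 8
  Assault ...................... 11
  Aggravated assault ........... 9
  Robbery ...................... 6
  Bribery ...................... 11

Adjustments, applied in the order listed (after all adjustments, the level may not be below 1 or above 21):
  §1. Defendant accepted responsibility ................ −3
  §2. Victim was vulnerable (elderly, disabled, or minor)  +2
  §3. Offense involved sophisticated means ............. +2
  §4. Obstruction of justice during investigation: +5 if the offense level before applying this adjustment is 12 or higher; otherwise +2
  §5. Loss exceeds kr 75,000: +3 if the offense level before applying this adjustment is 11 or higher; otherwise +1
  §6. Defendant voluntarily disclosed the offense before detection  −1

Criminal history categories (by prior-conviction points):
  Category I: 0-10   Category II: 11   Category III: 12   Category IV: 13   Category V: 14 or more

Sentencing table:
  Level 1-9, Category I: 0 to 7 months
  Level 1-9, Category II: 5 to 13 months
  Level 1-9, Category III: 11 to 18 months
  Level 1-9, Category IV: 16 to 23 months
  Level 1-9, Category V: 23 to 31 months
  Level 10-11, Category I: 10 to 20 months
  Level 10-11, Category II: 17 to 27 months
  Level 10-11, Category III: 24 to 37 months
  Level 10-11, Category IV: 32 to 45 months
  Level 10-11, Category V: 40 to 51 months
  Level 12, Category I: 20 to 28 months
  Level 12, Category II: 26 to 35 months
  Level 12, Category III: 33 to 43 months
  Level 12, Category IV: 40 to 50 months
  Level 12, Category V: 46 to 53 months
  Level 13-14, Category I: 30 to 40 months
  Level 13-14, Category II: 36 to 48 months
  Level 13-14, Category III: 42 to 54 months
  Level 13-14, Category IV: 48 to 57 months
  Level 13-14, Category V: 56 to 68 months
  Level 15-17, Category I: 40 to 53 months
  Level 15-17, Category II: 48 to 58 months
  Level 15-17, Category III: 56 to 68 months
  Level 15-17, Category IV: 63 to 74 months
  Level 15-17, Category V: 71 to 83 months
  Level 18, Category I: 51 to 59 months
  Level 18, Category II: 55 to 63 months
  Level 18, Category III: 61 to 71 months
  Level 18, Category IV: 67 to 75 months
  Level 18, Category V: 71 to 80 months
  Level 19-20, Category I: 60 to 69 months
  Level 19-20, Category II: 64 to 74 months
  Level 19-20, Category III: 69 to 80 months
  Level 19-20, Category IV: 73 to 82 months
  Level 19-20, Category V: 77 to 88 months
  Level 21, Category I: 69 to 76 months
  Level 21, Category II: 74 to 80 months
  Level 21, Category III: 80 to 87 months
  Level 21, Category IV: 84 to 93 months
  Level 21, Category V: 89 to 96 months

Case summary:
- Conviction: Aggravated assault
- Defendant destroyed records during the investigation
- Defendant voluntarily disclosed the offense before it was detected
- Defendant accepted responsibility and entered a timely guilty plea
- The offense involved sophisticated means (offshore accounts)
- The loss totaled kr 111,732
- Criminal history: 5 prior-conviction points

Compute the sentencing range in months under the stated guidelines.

Base offense level for aggravated assault: 9.
§1 applies: 9 − 3 = 6.
§3 applies: 6 + 2 = 8.
§4 applies (level before this adjustment is 8 < 12, so +2): 8 + 2 = 10.
§5 applies (level before this adjustment is 10 < 11, so +1): 10 + 1 = 11.
§6 applies: 11 − 1 = 10.
Final offense level: 10.
Criminal history: 5 prior points → Category I (0-10).
Level 10 falls in the 10-11 band.
Grid: Level 10-11 × Category I = 10-20 months.

10-20 months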